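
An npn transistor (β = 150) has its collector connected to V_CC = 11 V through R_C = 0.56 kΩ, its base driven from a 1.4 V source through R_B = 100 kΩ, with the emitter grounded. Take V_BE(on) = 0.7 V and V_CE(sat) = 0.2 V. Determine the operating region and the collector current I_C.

Assume active. Base-emitter loop: I_B = (V_BB − V_BE)/R_B = (1.4 − 0.7)/100 = 0.007 mA.
I_C = β·I_B = 150×0.007 = 1.05 mA.
V_CE = V_CC − I_C·R_C = 11 − 1.05×0.56 = 10.4 V > V_CE(sat), so the active-region assumption holds.

active; I_C ≈ 1 mA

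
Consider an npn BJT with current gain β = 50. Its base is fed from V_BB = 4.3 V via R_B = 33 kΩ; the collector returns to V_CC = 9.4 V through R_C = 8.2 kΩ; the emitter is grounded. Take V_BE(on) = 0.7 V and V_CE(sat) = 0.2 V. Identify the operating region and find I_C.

saturation; I_C ≈ 1.1 mA

Assume active: I_B = (4.3 − 0.7)/33 = 0.109 mA, giving I_C = β·I_B = 5.45 mA.
But then V_CE = 9.4 − 5.45×8.2 = -35.3 V < V_CE(sat) = 0.2 V — impossible in the active region.
So the transistor is saturated. With V_CE = 0.2 V, I_C = (V_CC − 0.2)/R_C = 9.2/8.2 = 1.12 mA.
Check: β·I_B = 5.45 mA > I_C = 1.12 mA, confirming saturation.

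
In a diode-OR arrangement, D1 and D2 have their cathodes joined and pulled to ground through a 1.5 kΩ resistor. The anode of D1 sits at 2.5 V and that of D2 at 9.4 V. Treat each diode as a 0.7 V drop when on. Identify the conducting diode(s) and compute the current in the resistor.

Only D2 conducts; I_R ≈ 5.8 mA

Assume both conduct. Then node N would need to be at both 2.5−0.7 = 1.8 V and 9.4−0.7 = 8.7 V, which is impossible.
Assume only D2 conducts: V_N = 9.4 − 0.7 = 8.7 V, so I_R = 8.7/1.5 = 5.8 mA.
Check D1: its anode-to-cathode voltage is 2.5 − 8.7 = -6.2 V < 0.7 V, so it is off. The assumption is consistent.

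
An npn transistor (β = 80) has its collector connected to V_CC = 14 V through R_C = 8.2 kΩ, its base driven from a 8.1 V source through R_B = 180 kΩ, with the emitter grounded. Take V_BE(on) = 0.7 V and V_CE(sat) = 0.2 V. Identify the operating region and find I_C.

Assume active: I_B = (8.1 − 0.7)/180 = 0.0411 mA, giving I_C = β·I_B = 3.29 mA.
But then V_CE = 14 − 3.29×8.2 = -13 V < V_CE(sat) = 0.2 V — impossible in the active region.
So the transistor is saturated. With V_CE = 0.2 V, I_C = (V_CC − 0.2)/R_C = 13.8/8.2 = 1.68 mA.
Check: β·I_B = 3.29 mA > I_C = 1.68 mA, confirming saturation.

saturation; I_C ≈ 1.7 mA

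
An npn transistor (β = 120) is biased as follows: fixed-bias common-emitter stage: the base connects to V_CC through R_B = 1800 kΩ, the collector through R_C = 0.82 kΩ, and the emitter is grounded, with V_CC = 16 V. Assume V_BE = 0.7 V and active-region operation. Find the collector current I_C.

I_C ≈ 1 mA

Base loop: V_CC = I_B·R_B + V_BE, so I_B = (16 − 0.7)/1800 kΩ = 0.0085 mA.
In the active region I_C = β·I_B = 120 × 0.0085 = 1.02 mA.
Collector loop: V_CE = V_CC − I_C·R_C = 16 − 1.02×0.82 = 15.2 V.
Since V_CE = 15.2 V > V_CE(sat) ≈ 0.2 V, the transistor is in the active region as assumed.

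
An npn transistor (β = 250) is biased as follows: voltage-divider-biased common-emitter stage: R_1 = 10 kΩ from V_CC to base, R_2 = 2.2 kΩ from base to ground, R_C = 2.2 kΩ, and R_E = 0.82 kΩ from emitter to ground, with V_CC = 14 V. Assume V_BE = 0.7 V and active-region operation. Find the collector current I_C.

I_C ≈ 2.2 mA

Thevenize the base divider: V_Th = V_CC·R_2/(R_1+R_2) = 14×2.2/12.2 = 2.52 V, R_Th = R_1‖R_2 = 1.8 kΩ.
Base-emitter loop: V_Th = I_B·R_Th + V_BE + (β+1)I_B·R_E, so I_B = (2.52 − 0.7) / (1.8 + 251×0.82) = 0.00879 mA.
I_C = β·I_B = 250×0.00879 = 2.2 mA, and I_E = (β+1)I_B = 2.21 mA.
V_CE = V_CC − I_C·R_C − I_E·R_E = 14 − 2.2×2.2 − 2.21×0.82 = 7.36 V.
V_CE = 7.36 V > 0.2 V confirms active-region operation.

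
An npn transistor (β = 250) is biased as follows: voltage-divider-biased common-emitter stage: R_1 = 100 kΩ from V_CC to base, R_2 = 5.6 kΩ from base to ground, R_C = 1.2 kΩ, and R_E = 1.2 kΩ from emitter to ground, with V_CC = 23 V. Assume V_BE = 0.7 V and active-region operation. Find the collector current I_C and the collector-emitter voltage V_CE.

Thevenize the base divider: V_Th = V_CC·R_2/(R_1+R_2) = 23×5.6/106 = 1.22 V, R_Th = R_1‖R_2 = 5.3 kΩ.
Base-emitter loop: V_Th = I_B·R_Th + V_BE + (β+1)I_B·R_E, so I_B = (1.22 − 0.7) / (5.3 + 251×1.2) = 0.0017 mA.
I_C = β·I_B = 250×0.0017 = 0.424 mA, and I_E = (β+1)I_B = 0.426 mA.
V_CE = V_CC − I_C·R_C − I_E·R_E = 23 − 0.424×1.2 − 0.426×1.2 = 22 V.
V_CE = 22 V > 0.2 V confirms active-region operation.

I_C ≈ 0.42 mA, V_CE ≈ 22 V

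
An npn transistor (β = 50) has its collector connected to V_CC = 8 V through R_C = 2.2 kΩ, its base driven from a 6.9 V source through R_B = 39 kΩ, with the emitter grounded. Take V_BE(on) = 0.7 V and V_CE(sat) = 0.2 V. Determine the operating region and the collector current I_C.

Assume active: I_B = (6.9 − 0.7)/39 = 0.159 mA, giving I_C = β·I_B = 7.95 mA.
But then V_CE = 8 − 7.95×2.2 = -9.49 V < V_CE(sat) = 0.2 V — impossible in the active region.
So the transistor is saturated. With V_CE = 0.2 V, I_C = (V_CC − 0.2)/R_C = 7.8/2.2 = 3.55 mA.
Check: β·I_B = 7.95 mA > I_C = 3.55 mA, confirming saturation.

saturation; I_C ≈ 3.5 mA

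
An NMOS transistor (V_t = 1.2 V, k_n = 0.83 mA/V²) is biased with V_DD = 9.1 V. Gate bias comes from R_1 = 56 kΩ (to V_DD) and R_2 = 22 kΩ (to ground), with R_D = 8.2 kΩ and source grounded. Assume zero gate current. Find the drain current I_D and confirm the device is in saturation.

V_G = V_DD·R_2/(R_1+R_2) = 9.1×22/78 = 2.57 V. With the source grounded, V_GS = V_G = 2.57 V.
Assume saturation: I_D = (k_n/2)(V_GS − V_t)² = (0.83/2)×(2.57 − 1.2)² = 0.415×1.37² = 0.775 mA.
V_DS = V_DD − I_D·R_D = 9.1 − 0.775×8.2 = 2.74 V.
Saturation requires V_DS ≥ V_GS − V_t = 1.37 V; 2.74 ≥ 1.37 ✓.

I_D ≈ 0.78 mA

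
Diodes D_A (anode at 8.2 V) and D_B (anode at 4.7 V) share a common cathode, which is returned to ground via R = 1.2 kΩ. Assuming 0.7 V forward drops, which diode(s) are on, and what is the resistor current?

Assume both conduct. Then node N would need to be at both 8.2−0.7 = 7.5 V and 4.7−0.7 = 4 V, which is impossible.
Assume only D_A conducts: V_N = 8.2 − 0.7 = 7.5 V, so I_R = 7.5/1.2 = 6.25 mA.
Check D_B: its anode-to-cathode voltage is 4.7 − 7.5 = -2.8 V < 0.7 V, so it is off. The assumption is consistent.

Only D_A conducts; I_R ≈ 6.2 mA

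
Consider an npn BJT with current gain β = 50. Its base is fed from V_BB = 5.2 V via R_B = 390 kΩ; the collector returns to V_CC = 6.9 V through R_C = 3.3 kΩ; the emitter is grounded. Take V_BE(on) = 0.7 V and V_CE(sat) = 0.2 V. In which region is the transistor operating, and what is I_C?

active; I_C ≈ 0.58 mA

Assume active. Base-emitter loop: I_B = (V_BB − V_BE)/R_B = (5.2 − 0.7)/390 = 0.0115 mA.
I_C = β·I_B = 50×0.0115 = 0.577 mA.
V_CE = V_CC − I_C·R_C = 6.9 − 0.577×3.3 = 5 V > V_CE(sat), so the active-region assumption holds.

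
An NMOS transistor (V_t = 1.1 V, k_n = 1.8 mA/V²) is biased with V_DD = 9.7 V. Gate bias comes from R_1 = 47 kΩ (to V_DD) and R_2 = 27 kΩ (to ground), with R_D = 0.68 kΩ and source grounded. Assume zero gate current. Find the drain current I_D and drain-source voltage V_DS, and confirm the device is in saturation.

I_D ≈ 5.4 mA, V_DS ≈ 6.1 V

V_G = V_DD·R_2/(R_1+R_2) = 9.7×27/74 = 3.54 V. With the source grounded, V_GS = V_G = 3.54 V.
Assume saturation: I_D = (k_n/2)(V_GS − V_t)² = (1.8/2)×(3.54 − 1.1)² = 0.9×2.44² = 5.35 mA.
V_DS = V_DD − I_D·R_D = 9.7 − 5.35×0.68 = 6.06 V.
Saturation requires V_DS ≥ V_GS − V_t = 2.44 V; 6.06 ≥ 2.44 ✓.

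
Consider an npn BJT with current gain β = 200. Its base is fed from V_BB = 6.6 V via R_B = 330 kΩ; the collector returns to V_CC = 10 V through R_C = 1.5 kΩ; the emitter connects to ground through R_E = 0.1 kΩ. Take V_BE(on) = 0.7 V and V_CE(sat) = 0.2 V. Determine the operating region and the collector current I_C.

Assume active. Base-emitter loop: I_B = (V_BB − V_BE)/(R_B + (β+1)R_E) = (6.6 − 0.7)/(330 + 201×0.1) = 0.0169 mA.
I_C = β·I_B = 200×0.0169 = 3.37 mA.
V_CE = V_CC − I_C·R_C − I_E·R_E = 10 − 3.37×1.5 − 3.39×0.1 = 4.61 V > V_CE(sat), so the active-region assumption holds.

active; I_C ≈ 3.4 mA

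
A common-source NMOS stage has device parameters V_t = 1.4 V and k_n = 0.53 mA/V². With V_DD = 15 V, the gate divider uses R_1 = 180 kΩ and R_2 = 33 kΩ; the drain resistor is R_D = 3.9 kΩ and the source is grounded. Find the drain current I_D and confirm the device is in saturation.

I_D ≈ 0.23 mA

V_G = V_DD·R_2/(R_1+R_2) = 15×33/213 = 2.32 V. With the source grounded, V_GS = V_G = 2.32 V.
Assume saturation: I_D = (k_n/2)(V_GS − V_t)² = (0.53/2)×(2.32 − 1.4)² = 0.265×0.924² = 0.226 mA.
V_DS = V_DD − I_D·R_D = 15 − 0.226×3.9 = 14.1 V.
Saturation requires V_DS ≥ V_GS − V_t = 0.924 V; 14.1 ≥ 0.924 ✓.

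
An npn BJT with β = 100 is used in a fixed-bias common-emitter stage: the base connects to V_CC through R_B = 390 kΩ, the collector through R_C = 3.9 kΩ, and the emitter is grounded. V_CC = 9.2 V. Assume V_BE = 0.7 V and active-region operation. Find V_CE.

Base loop: V_CC = I_B·R_B + V_BE, so I_B = (9.2 − 0.7)/390 kΩ = 0.0218 mA.
In the active region I_C = β·I_B = 100 × 0.0218 = 2.18 mA.
Collector loop: V_CE = V_CC − I_C·R_C = 9.2 − 2.18×3.9 = 0.7 V.
Since V_CE = 0.7 V > V_CE(sat) ≈ 0.2 V, the transistor is in the active region as assumed.

V_CE ≈ 0.7 V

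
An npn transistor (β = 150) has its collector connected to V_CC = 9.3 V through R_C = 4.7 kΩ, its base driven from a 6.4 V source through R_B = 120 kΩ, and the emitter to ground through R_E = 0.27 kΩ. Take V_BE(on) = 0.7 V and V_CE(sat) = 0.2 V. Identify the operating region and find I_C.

Assume active: I_B = (6.4 − 0.7)/(120 + 151×0.27) = 0.0355 mA, I_C = β·I_B = 5.32 mA.
Then V_CE = 9.3 − 5.32×4.7 − 5.35×0.27 = -17.1 V < 0.2 V — the active assumption fails.
Re-solve with V_CE = 0.2 V. KCL at the emitter: V_E/R_E = (V_BB−0.7−V_E)/R_B + (V_CC−0.2−V_E)/R_C, giving V_E = 0.505 V.
I_C = (V_CC − 0.2 − V_E)/R_C = (9.1 − 0.505)/4.7 = 1.83 mA.
Check: I_B = (5.7 − 0.505)/120 = 0.0433 mA, and β·I_B = 6.49 mA > I_C, confirming saturation.

saturation; I_C ≈ 1.8 mA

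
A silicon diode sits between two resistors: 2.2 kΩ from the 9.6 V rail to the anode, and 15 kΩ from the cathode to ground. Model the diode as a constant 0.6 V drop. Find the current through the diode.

I ≈ 0.52 mA

The two resistors are in series with the diode, so KVL gives 9.6 = I·2.2 + 0.6 + I·15.
I = (9.6 − 0.6) / (2.2 + 15) kΩ = 9 / 17.2 = 0.523 mA.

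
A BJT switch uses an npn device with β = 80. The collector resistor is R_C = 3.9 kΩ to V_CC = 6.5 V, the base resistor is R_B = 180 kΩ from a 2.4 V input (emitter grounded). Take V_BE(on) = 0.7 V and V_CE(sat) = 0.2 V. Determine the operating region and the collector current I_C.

active; I_C ≈ 0.76 mA

Assume active. Base-emitter loop: I_B = (V_BB − V_BE)/R_B = (2.4 − 0.7)/180 = 0.00944 mA.
I_C = β·I_B = 80×0.00944 = 0.756 mA.
V_CE = V_CC − I_C·R_C = 6.5 − 0.756×3.9 = 3.55 V > V_CE(sat), so the active-region assumption holds.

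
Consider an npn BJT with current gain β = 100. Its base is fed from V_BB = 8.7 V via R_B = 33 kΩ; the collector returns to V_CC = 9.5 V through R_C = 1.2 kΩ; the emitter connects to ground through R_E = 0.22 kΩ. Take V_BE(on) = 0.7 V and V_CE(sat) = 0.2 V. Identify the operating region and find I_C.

Assume active: I_B = (8.7 − 0.7)/(33 + 101×0.22) = 0.145 mA, I_C = β·I_B = 14.5 mA.
Then V_CE = 9.5 − 14.5×1.2 − 14.6×0.22 = -11.1 V < 0.2 V — the active assumption fails.
Re-solve with V_CE = 0.2 V. KCL at the emitter: V_E/R_E = (V_BB−0.7−V_E)/R_B + (V_CC−0.2−V_E)/R_C, giving V_E = 1.48 V.
I_C = (V_CC − 0.2 − V_E)/R_C = (9.3 − 1.48)/1.2 = 6.52 mA.
Check: I_B = (8 − 1.48)/33 = 0.198 mA, and β·I_B = 19.8 mA > I_C, confirming saturation.

saturation; I_C ≈ 6.5 mA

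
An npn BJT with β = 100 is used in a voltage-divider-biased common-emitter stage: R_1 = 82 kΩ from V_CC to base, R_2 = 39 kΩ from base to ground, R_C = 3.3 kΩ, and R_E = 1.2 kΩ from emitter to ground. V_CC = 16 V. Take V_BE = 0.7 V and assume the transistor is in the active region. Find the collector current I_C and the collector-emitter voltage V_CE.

I_C ≈ 3 mA, V_CE ≈ 2.4 V

Thevenize the base divider: V_Th = V_CC·R_2/(R_1+R_2) = 16×39/121 = 5.16 V, R_Th = R_1‖R_2 = 26.4 kΩ.
Base-emitter loop: V_Th = I_B·R_Th + V_BE + (β+1)I_B·R_E, so I_B = (5.16 − 0.7) / (26.4 + 101×1.2) = 0.0302 mA.
I_C = β·I_B = 100×0.0302 = 3.02 mA, and I_E = (β+1)I_B = 3.05 mA.
V_CE = V_CC − I_C·R_C − I_E·R_E = 16 − 3.02×3.3 − 3.05×1.2 = 2.38 V.
V_CE = 2.38 V > 0.2 V confirms active-region operation.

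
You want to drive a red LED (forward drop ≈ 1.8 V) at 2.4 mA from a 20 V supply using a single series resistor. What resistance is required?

R ≈ 7.6 kΩ

The resistor drops V_S − V_D = 20 − 1.8 = 18.2 V at 2.4 mA.
R = 18.2 V / 2.4 mA = 7.58 kΩ.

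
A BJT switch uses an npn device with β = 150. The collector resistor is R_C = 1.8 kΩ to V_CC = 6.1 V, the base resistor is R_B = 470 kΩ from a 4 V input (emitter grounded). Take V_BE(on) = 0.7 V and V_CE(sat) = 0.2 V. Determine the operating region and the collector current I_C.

active; I_C ≈ 1.1 mA

Assume active. Base-emitter loop: I_B = (V_BB − V_BE)/R_B = (4 − 0.7)/470 = 0.00702 mA.
I_C = β·I_B = 150×0.00702 = 1.05 mA.
V_CE = V_CC − I_C·R_C = 6.1 − 1.05×1.8 = 4.2 V > V_CE(sat), so the active-region assumption holds.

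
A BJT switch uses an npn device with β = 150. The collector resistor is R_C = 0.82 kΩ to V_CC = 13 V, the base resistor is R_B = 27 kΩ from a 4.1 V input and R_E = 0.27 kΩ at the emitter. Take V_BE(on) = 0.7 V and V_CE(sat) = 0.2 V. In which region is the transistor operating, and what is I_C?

active; I_C ≈ 7.5 mA

Assume active. Base-emitter loop: I_B = (V_BB − V_BE)/(R_B + (β+1)R_E) = (4.1 − 0.7)/(27 + 151×0.27) = 0.0502 mA.
I_C = β·I_B = 150×0.0502 = 7.53 mA.
V_CE = V_CC − I_C·R_C − I_E·R_E = 13 − 7.53×0.82 − 7.58×0.27 = 4.78 V > V_CE(sat), so the active-region assumption holds.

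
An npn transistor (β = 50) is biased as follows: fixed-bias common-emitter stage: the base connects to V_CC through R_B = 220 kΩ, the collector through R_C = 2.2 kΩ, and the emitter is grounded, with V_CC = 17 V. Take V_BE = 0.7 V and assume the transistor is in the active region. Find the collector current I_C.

I_C ≈ 3.7 mA

Base loop: V_CC = I_B·R_B + V_BE, so I_B = (17 − 0.7)/220 kΩ = 0.0741 mA.
In the active region I_C = β·I_B = 50 × 0.0741 = 3.7 mA.
Collector loop: V_CE = V_CC − I_C·R_C = 17 − 3.7×2.2 = 8.85 V.
Since V_CE = 8.85 V > V_CE(sat) ≈ 0.2 V, the transistor is in the active region as assumed.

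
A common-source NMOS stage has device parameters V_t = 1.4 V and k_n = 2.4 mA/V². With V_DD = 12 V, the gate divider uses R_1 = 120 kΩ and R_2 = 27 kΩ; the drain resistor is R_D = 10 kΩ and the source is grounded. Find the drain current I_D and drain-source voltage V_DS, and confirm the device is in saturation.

V_G = V_DD·R_2/(R_1+R_2) = 12×27/147 = 2.2 V. With the source grounded, V_GS = V_G = 2.2 V.
Assume saturation: I_D = (k_n/2)(V_GS − V_t)² = (2.4/2)×(2.2 − 1.4)² = 1.2×0.804² = 0.776 mA.
V_DS = V_DD − I_D·R_D = 12 − 0.776×10 = 4.24 V.
Saturation requires V_DS ≥ V_GS − V_t = 0.804 V; 4.24 ≥ 0.804 ✓.

I_D ≈ 0.78 mA, V_DS ≈ 4.2 V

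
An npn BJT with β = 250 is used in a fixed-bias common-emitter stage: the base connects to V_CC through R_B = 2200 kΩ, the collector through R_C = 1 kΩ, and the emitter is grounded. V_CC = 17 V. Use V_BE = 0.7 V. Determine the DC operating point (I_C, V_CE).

Base loop: V_CC = I_B·R_B + V_BE, so I_B = (17 − 0.7)/2200 kΩ = 0.00741 mA.
In the active region I_C = β·I_B = 250 × 0.00741 = 1.85 mA.
Collector loop: V_CE = V_CC − I_C·R_C = 17 − 1.85×1 = 15.1 V.
Since V_CE = 15.1 V > V_CE(sat) ≈ 0.2 V, the transistor is in the active region as assumed.

I_C ≈ 1.9 mA, V_CE ≈ 15 V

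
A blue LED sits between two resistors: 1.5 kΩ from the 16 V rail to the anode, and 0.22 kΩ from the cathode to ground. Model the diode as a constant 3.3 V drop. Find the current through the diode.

I ≈ 7.4 mA

The two resistors are in series with the diode, so KVL gives 16 = I·1.5 + 3.3 + I·0.22.
I = (16 − 3.3) / (1.5 + 0.22) kΩ = 12.7 / 1.72 = 7.38 mA.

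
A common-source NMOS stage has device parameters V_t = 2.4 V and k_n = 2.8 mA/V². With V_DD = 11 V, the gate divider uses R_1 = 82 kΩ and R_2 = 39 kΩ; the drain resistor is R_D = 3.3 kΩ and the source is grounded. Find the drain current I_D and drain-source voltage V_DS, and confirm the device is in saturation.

I_D ≈ 1.8 mA, V_DS ≈ 4.9 V

V_G = V_DD·R_2/(R_1+R_2) = 11×39/121 = 3.55 V. With the source grounded, V_GS = V_G = 3.55 V.
Assume saturation: I_D = (k_n/2)(V_GS − V_t)² = (2.8/2)×(3.55 − 2.4)² = 1.4×1.15² = 1.84 mA.
V_DS = V_DD − I_D·R_D = 11 − 1.84×3.3 = 4.94 V.
Saturation requires V_DS ≥ V_GS − V_t = 1.15 V; 4.94 ≥ 1.15 ✓.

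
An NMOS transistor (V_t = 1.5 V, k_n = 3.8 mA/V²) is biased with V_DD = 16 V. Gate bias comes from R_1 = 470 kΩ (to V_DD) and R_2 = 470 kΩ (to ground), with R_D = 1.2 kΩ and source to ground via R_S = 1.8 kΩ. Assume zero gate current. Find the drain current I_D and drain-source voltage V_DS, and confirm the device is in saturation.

I_D ≈ 2.9 mA, V_DS ≈ 7.2 V

V_G = V_DD·R_2/(R_1+R_2) = 16×470/940 = 8 V.
Assume saturation: I_D = (k_n/2)(V_GS − V_t)² with V_GS = V_G − I_D·R_S = 8 − 1.8·I_D.
Substituting gives 6.16·I_D² − 45.5·I_D + 80.3 = 0, with roots I_D = 2.92 or 4.46 mA.
The root I_D = 4.46 mA gives V_GS = -0.0325 V ≤ V_t, so take I_D = 2.92 mA.
Then V_GS = 2.74 V and V_DS = V_DD − I_D(R_D+R_S) = 16 − 2.92×3 = 7.23 V.
Saturation requires V_DS ≥ V_GS − V_t = 1.24 V; 7.23 ≥ 1.24 ✓.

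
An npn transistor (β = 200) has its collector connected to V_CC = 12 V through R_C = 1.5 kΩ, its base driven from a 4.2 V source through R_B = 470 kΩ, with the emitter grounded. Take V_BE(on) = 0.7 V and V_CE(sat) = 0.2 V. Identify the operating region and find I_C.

Assume active. Base-emitter loop: I_B = (V_BB − V_BE)/R_B = (4.2 − 0.7)/470 = 0.00745 mA.
I_C = β·I_B = 200×0.00745 = 1.49 mA.
V_CE = V_CC − I_C·R_C = 12 − 1.49×1.5 = 9.77 V > V_CE(sat), so the active-region assumption holds.

active; I_C ≈ 1.5 mA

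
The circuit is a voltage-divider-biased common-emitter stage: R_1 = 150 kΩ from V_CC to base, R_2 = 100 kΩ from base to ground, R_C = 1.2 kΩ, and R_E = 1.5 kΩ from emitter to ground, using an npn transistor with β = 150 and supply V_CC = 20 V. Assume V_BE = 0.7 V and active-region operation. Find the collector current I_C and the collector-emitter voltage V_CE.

Thevenize the base divider: V_Th = V_CC·R_2/(R_1+R_2) = 20×100/250 = 8 V, R_Th = R_1‖R_2 = 60 kΩ.
Base-emitter loop: V_Th = I_B·R_Th + V_BE + (β+1)I_B·R_E, so I_B = (8 − 0.7) / (60 + 151×1.5) = 0.0255 mA.
I_C = β·I_B = 150×0.0255 = 3.82 mA, and I_E = (β+1)I_B = 3.85 mA.
V_CE = V_CC − I_C·R_C − I_E·R_E = 20 − 3.82×1.2 − 3.85×1.5 = 9.64 V.
V_CE = 9.64 V > 0.2 V confirms active-region operation.

I_C ≈ 3.8 mA, V_CE ≈ 9.6 V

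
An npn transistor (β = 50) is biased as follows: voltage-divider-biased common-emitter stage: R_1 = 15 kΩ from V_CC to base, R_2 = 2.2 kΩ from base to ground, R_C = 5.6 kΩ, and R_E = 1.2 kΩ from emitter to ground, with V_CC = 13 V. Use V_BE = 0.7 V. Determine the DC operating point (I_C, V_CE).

Thevenize the base divider: V_Th = V_CC·R_2/(R_1+R_2) = 13×2.2/17.2 = 1.66 V, R_Th = R_1‖R_2 = 1.92 kΩ.
Base-emitter loop: V_Th = I_B·R_Th + V_BE + (β+1)I_B·R_E, so I_B = (1.66 − 0.7) / (1.92 + 51×1.2) = 0.0153 mA.
I_C = β·I_B = 50×0.0153 = 0.763 mA, and I_E = (β+1)I_B = 0.778 mA.
V_CE = V_CC − I_C·R_C − I_E·R_E = 13 − 0.763×5.6 − 0.778×1.2 = 7.8 V.
V_CE = 7.8 V > 0.2 V confirms active-region operation.

I_C ≈ 0.76 mA, V_CE ≈ 7.8 V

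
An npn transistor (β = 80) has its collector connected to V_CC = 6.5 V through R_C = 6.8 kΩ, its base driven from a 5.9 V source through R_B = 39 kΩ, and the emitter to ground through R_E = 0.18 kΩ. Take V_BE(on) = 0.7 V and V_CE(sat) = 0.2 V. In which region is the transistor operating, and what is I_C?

saturation; I_C ≈ 0.9 mA

Assume active: I_B = (5.9 − 0.7)/(39 + 81×0.18) = 0.0971 mA, I_C = β·I_B = 7.76 mA.
Then V_CE = 6.5 − 7.76×6.8 − 7.86×0.18 = -47.7 V < 0.2 V — the active assumption fails.
Re-solve with V_CE = 0.2 V. KCL at the emitter: V_E/R_E = (V_BB−0.7−V_E)/R_B + (V_CC−0.2−V_E)/R_C, giving V_E = 0.185 V.
I_C = (V_CC − 0.2 − V_E)/R_C = (6.3 − 0.185)/6.8 = 0.899 mA.
Check: I_B = (5.2 − 0.185)/39 = 0.129 mA, and β·I_B = 10.3 mA > I_C, confirming saturation.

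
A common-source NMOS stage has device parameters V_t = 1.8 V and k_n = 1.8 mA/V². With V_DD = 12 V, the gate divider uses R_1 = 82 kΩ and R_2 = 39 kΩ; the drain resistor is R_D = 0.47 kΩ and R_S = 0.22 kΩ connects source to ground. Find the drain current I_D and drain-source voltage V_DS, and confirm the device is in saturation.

I_D ≈ 2.2 mA, V_DS ≈ 10 V

V_G = V_DD·R_2/(R_1+R_2) = 12×39/121 = 3.87 V.
Assume saturation: I_D = (k_n/2)(V_GS − V_t)² with V_GS = V_G − I_D·R_S = 3.87 − 0.22·I_D.
Substituting gives 0.0436·I_D² − 1.82·I_D + 3.85 = 0, with roots I_D = 2.24 or 39.5 mA.
The root I_D = 39.5 mA gives V_GS = -4.83 V ≤ V_t, so take I_D = 2.24 mA.
Then V_GS = 3.38 V and V_DS = V_DD − I_D(R_D+R_S) = 12 − 2.24×0.69 = 10.5 V.
Saturation requires V_DS ≥ V_GS − V_t = 1.58 V; 10.5 ≥ 1.58 ✓.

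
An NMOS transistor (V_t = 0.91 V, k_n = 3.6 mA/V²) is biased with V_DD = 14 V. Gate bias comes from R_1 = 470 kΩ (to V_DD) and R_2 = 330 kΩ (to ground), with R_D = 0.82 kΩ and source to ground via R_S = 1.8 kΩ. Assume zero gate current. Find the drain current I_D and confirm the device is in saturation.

V_G = V_DD·R_2/(R_1+R_2) = 14×330/800 = 5.78 V.
Assume saturation: I_D = (k_n/2)(V_GS − V_t)² with V_GS = V_G − I_D·R_S = 5.78 − 1.8·I_D.
Substituting gives 5.83·I_D² − 32.5·I_D + 42.6 = 0, with roots I_D = 2.1 or 3.47 mA.
The root I_D = 3.47 mA gives V_GS = -0.479 V ≤ V_t, so take I_D = 2.1 mA.
Then V_GS = 1.99 V and V_DS = V_DD − I_D(R_D+R_S) = 14 − 2.1×2.62 = 8.49 V.
Saturation requires V_DS ≥ V_GS − V_t = 1.08 V; 8.49 ≥ 1.08 ✓.

I_D ≈ 2.1 mA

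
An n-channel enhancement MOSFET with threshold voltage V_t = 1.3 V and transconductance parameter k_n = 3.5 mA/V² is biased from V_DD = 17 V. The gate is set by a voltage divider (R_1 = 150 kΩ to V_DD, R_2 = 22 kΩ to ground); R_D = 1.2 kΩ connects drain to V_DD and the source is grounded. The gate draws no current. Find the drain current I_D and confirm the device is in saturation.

I_D ≈ 1.3 mA

V_G = V_DD·R_2/(R_1+R_2) = 17×22/172 = 2.17 V. With the source grounded, V_GS = V_G = 2.17 V.
Assume saturation: I_D = (k_n/2)(V_GS − V_t)² = (3.5/2)×(2.17 − 1.3)² = 1.75×0.874² = 1.34 mA.
V_DS = V_DD − I_D·R_D = 17 − 1.34×1.2 = 15.4 V.
Saturation requires V_DS ≥ V_GS − V_t = 0.874 V; 15.4 ≥ 0.874 ✓.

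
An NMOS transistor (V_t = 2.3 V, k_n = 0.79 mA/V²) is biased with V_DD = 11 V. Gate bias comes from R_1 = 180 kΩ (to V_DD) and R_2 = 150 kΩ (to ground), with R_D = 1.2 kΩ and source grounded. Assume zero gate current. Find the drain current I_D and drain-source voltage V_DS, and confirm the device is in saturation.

I_D ≈ 2.9 mA, V_DS ≈ 7.5 V

V_G = V_DD·R_2/(R_1+R_2) = 11×150/330 = 5 V. With the source grounded, V_GS = V_G = 5 V.
Assume saturation: I_D = (k_n/2)(V_GS − V_t)² = (0.79/2)×(5 − 2.3)² = 0.395×2.7² = 2.88 mA.
V_DS = V_DD − I_D·R_D = 11 − 2.88×1.2 = 7.54 V.
Saturation requires V_DS ≥ V_GS − V_t = 2.7 V; 7.54 ≥ 2.7 ✓.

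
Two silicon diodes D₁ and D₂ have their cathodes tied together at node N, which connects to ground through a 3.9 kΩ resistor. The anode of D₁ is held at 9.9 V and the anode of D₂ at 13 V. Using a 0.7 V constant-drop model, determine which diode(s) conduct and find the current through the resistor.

Only D₂ conducts; I_R ≈ 3.2 mA

Assume both conduct. Then node N would need to be at both 9.9−0.7 = 9.2 V and 13−0.7 = 12.3 V, which is impossible.
Assume only D₂ conducts: V_N = 13 − 0.7 = 12.3 V, so I_R = 12.3/3.9 = 3.15 mA.
Check D₁: its anode-to-cathode voltage is 9.9 − 12.3 = -2.4 V < 0.7 V, so it is off. The assumption is consistent.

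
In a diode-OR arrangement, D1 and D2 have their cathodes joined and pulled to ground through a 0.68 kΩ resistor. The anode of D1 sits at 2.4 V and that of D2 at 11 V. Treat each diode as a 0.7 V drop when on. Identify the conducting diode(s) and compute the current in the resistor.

Assume both conduct. Then node N would need to be at both 2.4−0.7 = 1.7 V and 11−0.7 = 10.3 V, which is impossible.
Assume only D2 conducts: V_N = 11 − 0.7 = 10.3 V, so I_R = 10.3/0.68 = 15.1 mA.
Check D1: its anode-to-cathode voltage is 2.4 − 10.3 = -7.9 V < 0.7 V, so it is off. The assumption is consistent.

Only D2 conducts; I_R ≈ 15 mA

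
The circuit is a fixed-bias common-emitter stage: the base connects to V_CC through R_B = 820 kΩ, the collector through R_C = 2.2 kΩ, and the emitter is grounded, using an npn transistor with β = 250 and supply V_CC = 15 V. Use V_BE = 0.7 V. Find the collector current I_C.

I_C ≈ 4.4 mA

Base loop: V_CC = I_B·R_B + V_BE, so I_B = (15 − 0.7)/820 kΩ = 0.0174 mA.
In the active region I_C = β·I_B = 250 × 0.0174 = 4.36 mA.
Collector loop: V_CE = V_CC − I_C·R_C = 15 − 4.36×2.2 = 5.41 V.
Since V_CE = 5.41 V > V_CE(sat) ≈ 0.2 V, the transistor is in the active region as assumed.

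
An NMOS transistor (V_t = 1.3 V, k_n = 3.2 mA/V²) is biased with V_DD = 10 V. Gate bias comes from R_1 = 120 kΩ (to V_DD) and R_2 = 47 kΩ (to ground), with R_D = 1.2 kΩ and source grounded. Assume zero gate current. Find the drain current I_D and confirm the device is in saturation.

I_D ≈ 3.7 mA

V_G = V_DD·R_2/(R_1+R_2) = 10×47/167 = 2.81 V. With the source grounded, V_GS = V_G = 2.81 V.
Assume saturation: I_D = (k_n/2)(V_GS − V_t)² = (3.2/2)×(2.81 − 1.3)² = 1.6×1.51² = 3.67 mA.
V_DS = V_DD − I_D·R_D = 10 − 3.67×1.2 = 5.6 V.
Saturation requires V_DS ≥ V_GS − V_t = 1.51 V; 5.6 ≥ 1.51 ✓.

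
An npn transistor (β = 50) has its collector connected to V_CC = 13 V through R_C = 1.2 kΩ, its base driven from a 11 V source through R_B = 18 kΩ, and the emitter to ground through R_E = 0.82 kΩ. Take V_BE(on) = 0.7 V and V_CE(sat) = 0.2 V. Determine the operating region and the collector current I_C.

saturation; I_C ≈ 6.2 mA

Assume active: I_B = (11 − 0.7)/(18 + 51×0.82) = 0.172 mA, I_C = β·I_B = 8.61 mA.
Then V_CE = 13 − 8.61×1.2 − 8.78×0.82 = -4.53 V < 0.2 V — the active assumption fails.
Re-solve with V_CE = 0.2 V. KCL at the emitter: V_E/R_E = (V_BB−0.7−V_E)/R_B + (V_CC−0.2−V_E)/R_C, giving V_E = 5.33 V.
I_C = (V_CC − 0.2 − V_E)/R_C = (12.8 − 5.33)/1.2 = 6.22 mA.
Check: I_B = (10.3 − 5.33)/18 = 0.276 mA, and β·I_B = 13.8 mA > I_C, confirming saturation.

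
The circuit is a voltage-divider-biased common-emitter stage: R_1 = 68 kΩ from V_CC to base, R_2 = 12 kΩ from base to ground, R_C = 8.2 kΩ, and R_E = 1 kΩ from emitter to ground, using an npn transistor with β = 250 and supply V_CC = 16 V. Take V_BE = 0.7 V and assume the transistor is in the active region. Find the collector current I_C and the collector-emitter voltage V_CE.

Thevenize the base divider: V_Th = V_CC·R_2/(R_1+R_2) = 16×12/80 = 2.4 V, R_Th = R_1‖R_2 = 10.2 kΩ.
Base-emitter loop: V_Th = I_B·R_Th + V_BE + (β+1)I_B·R_E, so I_B = (2.4 − 0.7) / (10.2 + 251×1) = 0.00651 mA.
I_C = β·I_B = 250×0.00651 = 1.63 mA, and I_E = (β+1)I_B = 1.63 mA.
V_CE = V_CC − I_C·R_C − I_E·R_E = 16 − 1.63×8.2 − 1.63×1 = 1.02 V.
V_CE = 1.02 V > 0.2 V confirms active-region operation.

I_C ≈ 1.6 mA, V_CE ≈ 1 V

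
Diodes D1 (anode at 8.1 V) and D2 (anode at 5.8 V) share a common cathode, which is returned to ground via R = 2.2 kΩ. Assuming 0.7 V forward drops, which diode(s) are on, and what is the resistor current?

Only D1 conducts; I_R ≈ 3.4 mA

Assume both conduct. Then node N would need to be at both 8.1−0.7 = 7.4 V and 5.8−0.7 = 5.1 V, which is impossible.
Assume only D1 conducts: V_N = 8.1 − 0.7 = 7.4 V, so I_R = 7.4/2.2 = 3.36 mA.
Check D2: its anode-to-cathode voltage is 5.8 − 7.4 = -1.6 V < 0.7 V, so it is off. The assumption is consistent.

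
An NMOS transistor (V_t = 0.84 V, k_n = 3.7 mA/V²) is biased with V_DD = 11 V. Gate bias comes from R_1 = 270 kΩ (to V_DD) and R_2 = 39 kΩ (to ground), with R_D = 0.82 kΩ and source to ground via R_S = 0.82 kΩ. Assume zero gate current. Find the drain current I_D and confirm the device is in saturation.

V_G = V_DD·R_2/(R_1+R_2) = 11×39/309 = 1.39 V.
Assume saturation: I_D = (k_n/2)(V_GS − V_t)² with V_GS = V_G − I_D·R_S = 1.39 − 0.82·I_D.
Substituting gives 1.24·I_D² − 2.66·I_D + 0.556 = 0, with roots I_D = 0.235 or 1.91 mA.
The root I_D = 1.91 mA gives V_GS = -0.175 V ≤ V_t, so take I_D = 0.235 mA.
Then V_GS = 1.2 V and V_DS = V_DD − I_D(R_D+R_S) = 11 − 0.235×1.64 = 10.6 V.
Saturation requires V_DS ≥ V_GS − V_t = 0.356 V; 10.6 ≥ 0.356 ✓.

I_D ≈ 0.23 mA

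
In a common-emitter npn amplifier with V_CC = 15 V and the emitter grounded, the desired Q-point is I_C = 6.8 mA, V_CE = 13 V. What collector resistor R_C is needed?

R_C ≈ 0.29 kΩ

Collector loop: V_CC = I_C·R_C + V_CE.
R_C = (V_CC − V_CE)/I_C = (15 − 13)/6.8 = 0.294 kΩ.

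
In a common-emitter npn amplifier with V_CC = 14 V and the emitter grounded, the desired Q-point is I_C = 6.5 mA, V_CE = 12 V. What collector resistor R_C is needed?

R_C ≈ 0.31 kΩ

Collector loop: V_CC = I_C·R_C + V_CE.
R_C = (V_CC − V_CE)/I_C = (14 − 12)/6.5 = 0.308 kΩ.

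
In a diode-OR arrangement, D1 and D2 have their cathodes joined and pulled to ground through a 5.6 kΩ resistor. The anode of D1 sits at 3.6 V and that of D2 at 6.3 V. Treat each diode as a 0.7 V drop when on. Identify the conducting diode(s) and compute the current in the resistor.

Assume both conduct. Then node N would need to be at both 3.6−0.7 = 2.9 V and 6.3−0.7 = 5.6 V, which is impossible.
Assume only D2 conducts: V_N = 6.3 − 0.7 = 5.6 V, so I_R = 5.6/5.6 = 1 mA.
Check D1: its anode-to-cathode voltage is 3.6 − 5.6 = -2 V < 0.7 V, so it is off. The assumption is consistent.

Only D2 conducts; I_R ≈ 1 mA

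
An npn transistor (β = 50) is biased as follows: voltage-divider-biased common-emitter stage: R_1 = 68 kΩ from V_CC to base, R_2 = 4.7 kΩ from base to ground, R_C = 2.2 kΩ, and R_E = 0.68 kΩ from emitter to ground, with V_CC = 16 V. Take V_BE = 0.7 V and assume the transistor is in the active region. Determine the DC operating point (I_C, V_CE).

I_C ≈ 0.43 mA, V_CE ≈ 15 V

Thevenize the base divider: V_Th = V_CC·R_2/(R_1+R_2) = 16×4.7/72.7 = 1.03 V, R_Th = R_1‖R_2 = 4.4 kΩ.
Base-emitter loop: V_Th = I_B·R_Th + V_BE + (β+1)I_B·R_E, so I_B = (1.03 − 0.7) / (4.4 + 51×0.68) = 0.00856 mA.
I_C = β·I_B = 50×0.00856 = 0.428 mA, and I_E = (β+1)I_B = 0.436 mA.
V_CE = V_CC − I_C·R_C − I_E·R_E = 16 − 0.428×2.2 − 0.436×0.68 = 14.8 V.
V_CE = 14.8 V > 0.2 V confirms active-region operation.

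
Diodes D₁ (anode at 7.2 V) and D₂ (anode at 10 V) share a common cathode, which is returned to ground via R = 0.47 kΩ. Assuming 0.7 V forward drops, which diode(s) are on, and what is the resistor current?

Assume both conduct. Then node N would need to be at both 7.2−0.7 = 6.5 V and 10−0.7 = 9.3 V, which is impossible.
Assume only D₂ conducts: V_N = 10 − 0.7 = 9.3 V, so I_R = 9.3/0.47 = 19.8 mA.
Check D₁: its anode-to-cathode voltage is 7.2 − 9.3 = -2.1 V < 0.7 V, so it is off. The assumption is consistent.

Only D₂ conducts; I_R ≈ 20 mA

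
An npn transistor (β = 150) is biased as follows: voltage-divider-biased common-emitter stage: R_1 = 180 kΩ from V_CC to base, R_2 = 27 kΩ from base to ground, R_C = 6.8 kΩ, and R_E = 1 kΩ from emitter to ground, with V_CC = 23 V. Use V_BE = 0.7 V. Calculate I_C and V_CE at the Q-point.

Thevenize the base divider: V_Th = V_CC·R_2/(R_1+R_2) = 23×27/207 = 3 V, R_Th = R_1‖R_2 = 23.5 kΩ.
Base-emitter loop: V_Th = I_B·R_Th + V_BE + (β+1)I_B·R_E, so I_B = (3 − 0.7) / (23.5 + 151×1) = 0.0132 mA.
I_C = β·I_B = 150×0.0132 = 1.98 mA, and I_E = (β+1)I_B = 1.99 mA.
V_CE = V_CC − I_C·R_C − I_E·R_E = 23 − 1.98×6.8 − 1.99×1 = 7.56 V.
V_CE = 7.56 V > 0.2 V confirms active-region operation.

I_C ≈ 2 mA, V_CE ≈ 7.6 V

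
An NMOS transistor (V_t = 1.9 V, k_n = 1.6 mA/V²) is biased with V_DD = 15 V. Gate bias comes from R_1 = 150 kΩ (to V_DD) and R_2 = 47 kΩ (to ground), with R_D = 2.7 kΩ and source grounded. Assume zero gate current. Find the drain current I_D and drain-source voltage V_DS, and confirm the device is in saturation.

V_G = V_DD·R_2/(R_1+R_2) = 15×47/197 = 3.58 V. With the source grounded, V_GS = V_G = 3.58 V.
Assume saturation: I_D = (k_n/2)(V_GS − V_t)² = (1.6/2)×(3.58 − 1.9)² = 0.8×1.68² = 2.25 mA.
V_DS = V_DD − I_D·R_D = 15 − 2.25×2.7 = 8.91 V.
Saturation requires V_DS ≥ V_GS − V_t = 1.68 V; 8.91 ≥ 1.68 ✓.

I_D ≈ 2.3 mA, V_DS ≈ 8.9 V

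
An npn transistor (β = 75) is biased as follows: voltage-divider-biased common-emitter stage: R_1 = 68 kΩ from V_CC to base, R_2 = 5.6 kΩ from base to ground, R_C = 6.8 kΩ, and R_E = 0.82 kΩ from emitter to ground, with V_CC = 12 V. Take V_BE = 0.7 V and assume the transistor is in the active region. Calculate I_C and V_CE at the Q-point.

Thevenize the base divider: V_Th = V_CC·R_2/(R_1+R_2) = 12×5.6/73.6 = 0.913 V, R_Th = R_1‖R_2 = 5.17 kΩ.
Base-emitter loop: V_Th = I_B·R_Th + V_BE + (β+1)I_B·R_E, so I_B = (0.913 − 0.7) / (5.17 + 76×0.82) = 0.00316 mA.
I_C = β·I_B = 75×0.00316 = 0.237 mA, and I_E = (β+1)I_B = 0.24 mA.
V_CE = V_CC − I_C·R_C − I_E·R_E = 12 − 0.237×6.8 − 0.24×0.82 = 10.2 V.
V_CE = 10.2 V > 0.2 V confirms active-region operation.

I_C ≈ 0.24 mA, V_CE ≈ 10 V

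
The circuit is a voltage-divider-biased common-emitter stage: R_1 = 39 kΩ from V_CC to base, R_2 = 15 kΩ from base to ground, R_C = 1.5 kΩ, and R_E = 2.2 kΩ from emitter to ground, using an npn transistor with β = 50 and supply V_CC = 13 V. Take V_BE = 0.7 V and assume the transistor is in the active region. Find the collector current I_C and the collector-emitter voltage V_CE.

Thevenize the base divider: V_Th = V_CC·R_2/(R_1+R_2) = 13×15/54 = 3.61 V, R_Th = R_1‖R_2 = 10.8 kΩ.
Base-emitter loop: V_Th = I_B·R_Th + V_BE + (β+1)I_B·R_E, so I_B = (3.61 − 0.7) / (10.8 + 51×2.2) = 0.0237 mA.
I_C = β·I_B = 50×0.0237 = 1.18 mA, and I_E = (β+1)I_B = 1.21 mA.
V_CE = V_CC − I_C·R_C − I_E·R_E = 13 − 1.18×1.5 − 1.21×2.2 = 8.57 V.
V_CE = 8.57 V > 0.2 V confirms active-region operation.

I_C ≈ 1.2 mA, V_CE ≈ 8.6 V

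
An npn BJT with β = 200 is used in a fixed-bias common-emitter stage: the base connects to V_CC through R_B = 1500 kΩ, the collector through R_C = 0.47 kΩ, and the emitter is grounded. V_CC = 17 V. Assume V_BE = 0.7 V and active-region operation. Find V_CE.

Base loop: V_CC = I_B·R_B + V_BE, so I_B = (17 − 0.7)/1500 kΩ = 0.0109 mA.
In the active region I_C = β·I_B = 200 × 0.0109 = 2.17 mA.
Collector loop: V_CE = V_CC − I_C·R_C = 17 − 2.17×0.47 = 16 V.
Since V_CE = 16 V > V_CE(sat) ≈ 0.2 V, the transistor is in the active region as assumed.

V_CE ≈ 16 V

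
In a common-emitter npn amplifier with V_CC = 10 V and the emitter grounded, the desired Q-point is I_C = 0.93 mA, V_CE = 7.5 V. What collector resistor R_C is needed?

Collector loop: V_CC = I_C·R_C + V_CE.
R_C = (V_CC − V_CE)/I_C = (10 − 7.5)/0.93 = 2.69 kΩ.

R_C ≈ 2.7 kΩ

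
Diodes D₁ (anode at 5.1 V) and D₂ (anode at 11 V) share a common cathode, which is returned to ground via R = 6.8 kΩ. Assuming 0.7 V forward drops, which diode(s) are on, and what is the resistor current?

Assume both conduct. Then node N would need to be at both 5.1−0.7 = 4.4 V and 11−0.7 = 10.3 V, which is impossible.
Assume only D₂ conducts: V_N = 11 − 0.7 = 10.3 V, so I_R = 10.3/6.8 = 1.51 mA.
Check D₁: its anode-to-cathode voltage is 5.1 − 10.3 = -5.2 V < 0.7 V, so it is off. The assumption is consistent.

Only D₂ conducts; I_R ≈ 1.5 mA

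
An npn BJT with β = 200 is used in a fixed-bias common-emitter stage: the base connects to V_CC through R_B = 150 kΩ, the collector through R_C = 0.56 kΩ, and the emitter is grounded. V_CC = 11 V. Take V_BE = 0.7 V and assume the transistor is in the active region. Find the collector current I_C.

I_C ≈ 14 mA

Base loop: V_CC = I_B·R_B + V_BE, so I_B = (11 − 0.7)/150 kΩ = 0.0687 mA.
In the active region I_C = β·I_B = 200 × 0.0687 = 13.7 mA.
Collector loop: V_CE = V_CC − I_C·R_C = 11 − 13.7×0.56 = 3.31 V.
Since V_CE = 3.31 V > V_CE(sat) ≈ 0.2 V, the transistor is in the active region as assumed.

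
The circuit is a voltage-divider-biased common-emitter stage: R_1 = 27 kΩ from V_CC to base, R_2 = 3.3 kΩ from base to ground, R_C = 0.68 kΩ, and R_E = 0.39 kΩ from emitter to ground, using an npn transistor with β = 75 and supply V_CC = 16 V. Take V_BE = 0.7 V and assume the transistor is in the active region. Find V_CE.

V_CE ≈ 13 V

Thevenize the base divider: V_Th = V_CC·R_2/(R_1+R_2) = 16×3.3/30.3 = 1.74 V, R_Th = R_1‖R_2 = 2.94 kΩ.
Base-emitter loop: V_Th = I_B·R_Th + V_BE + (β+1)I_B·R_E, so I_B = (1.74 − 0.7) / (2.94 + 76×0.39) = 0.032 mA.
I_C = β·I_B = 75×0.032 = 2.4 mA, and I_E = (β+1)I_B = 2.43 mA.
V_CE = V_CC − I_C·R_C − I_E·R_E = 16 − 2.4×0.68 − 2.43×0.39 = 13.4 V.
V_CE = 13.4 V > 0.2 V confirms active-region operation.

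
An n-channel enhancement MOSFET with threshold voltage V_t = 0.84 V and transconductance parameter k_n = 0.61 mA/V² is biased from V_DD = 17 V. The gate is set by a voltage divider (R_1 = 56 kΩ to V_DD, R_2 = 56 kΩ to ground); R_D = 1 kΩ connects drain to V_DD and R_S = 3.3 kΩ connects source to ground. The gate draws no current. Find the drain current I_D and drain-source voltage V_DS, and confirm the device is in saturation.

I_D ≈ 1.6 mA, V_DS ≈ 10 V

V_G = V_DD·R_2/(R_1+R_2) = 17×56/112 = 8.5 V.
Assume saturation: I_D = (k_n/2)(V_GS − V_t)² with V_GS = V_G − I_D·R_S = 8.5 − 3.3·I_D.
Substituting gives 3.32·I_D² − 16.4·I_D + 17.9 = 0, with roots I_D = 1.62 or 3.32 mA.
The root I_D = 3.32 mA gives V_GS = -2.46 V ≤ V_t, so take I_D = 1.62 mA.
Then V_GS = 3.15 V and V_DS = V_DD − I_D(R_D+R_S) = 17 − 1.62×4.3 = 10 V.
Saturation requires V_DS ≥ V_GS − V_t = 2.31 V; 10 ≥ 2.31 ✓.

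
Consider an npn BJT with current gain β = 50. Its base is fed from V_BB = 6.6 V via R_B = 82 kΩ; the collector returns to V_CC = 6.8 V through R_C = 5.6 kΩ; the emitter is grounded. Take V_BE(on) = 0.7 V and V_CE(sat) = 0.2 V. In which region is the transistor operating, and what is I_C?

Assume active: I_B = (6.6 − 0.7)/82 = 0.072 mA, giving I_C = β·I_B = 3.6 mA.
But then V_CE = 6.8 − 3.6×5.6 = -13.3 V < V_CE(sat) = 0.2 V — impossible in the active region.
So the transistor is saturated. With V_CE = 0.2 V, I_C = (V_CC − 0.2)/R_C = 6.6/5.6 = 1.18 mA.
Check: β·I_B = 3.6 mA > I_C = 1.18 mA, confirming saturation.

saturation; I_C ≈ 1.2 mA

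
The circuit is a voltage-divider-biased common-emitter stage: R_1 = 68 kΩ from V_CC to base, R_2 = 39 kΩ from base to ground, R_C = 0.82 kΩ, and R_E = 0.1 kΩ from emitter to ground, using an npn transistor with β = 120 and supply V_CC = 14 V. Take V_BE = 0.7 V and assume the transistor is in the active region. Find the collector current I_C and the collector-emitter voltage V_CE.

I_C ≈ 14 mA, V_CE ≈ 0.81 V

Thevenize the base divider: V_Th = V_CC·R_2/(R_1+R_2) = 14×39/107 = 5.1 V, R_Th = R_1‖R_2 = 24.8 kΩ.
Base-emitter loop: V_Th = I_B·R_Th + V_BE + (β+1)I_B·R_E, so I_B = (5.1 − 0.7) / (24.8 + 121×0.1) = 0.119 mA.
I_C = β·I_B = 120×0.119 = 14.3 mA, and I_E = (β+1)I_B = 14.4 mA.
V_CE = V_CC − I_C·R_C − I_E·R_E = 14 − 14.3×0.82 − 14.4×0.1 = 0.81 V.
V_CE = 0.81 V > 0.2 V confirms active-region operation.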